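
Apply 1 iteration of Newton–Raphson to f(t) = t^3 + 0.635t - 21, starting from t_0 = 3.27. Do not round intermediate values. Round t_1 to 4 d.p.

Newton update: t ← t − f(t)/f'(t).
f'(t) = 3t^2 + 0.635
t_0 = 3.270000: f = 16.042233, f' = 32.713700 → t_1 = 3.270000 - (16.042233)/(32.713700) = 2.779617

2.7796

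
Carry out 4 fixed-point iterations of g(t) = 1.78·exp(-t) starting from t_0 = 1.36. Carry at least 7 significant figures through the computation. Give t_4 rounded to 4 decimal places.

t_1 = g(1.360000) = 0.456856
t_2 = g(0.456856) = 1.127223
t_3 = g(1.127223) = 0.576598
t_4 = g(0.576598) = 1.000015

1.0000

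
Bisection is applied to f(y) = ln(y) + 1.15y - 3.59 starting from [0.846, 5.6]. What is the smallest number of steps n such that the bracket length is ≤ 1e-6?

Initial width b − a = 5.6 − 0.846 = 4.754000.
After n steps the width is (b−a)/2^n; need (b−a)/2^n ≤ 1e-6.
So n ≥ log₂(4.754000/1e-6) = log₂(4754000.0000) ≈ 22.1807.
Hence n = 23.

23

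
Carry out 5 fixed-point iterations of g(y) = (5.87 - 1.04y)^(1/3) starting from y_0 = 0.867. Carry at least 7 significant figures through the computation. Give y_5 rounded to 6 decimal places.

1.612558

y_1 = g(0.867000) = 1.706357
y_2 = g(1.706357) = 1.599920
y_3 = g(1.599920) = 1.614207
y_4 = g(1.614207) = 1.612304
y_5 = g(1.612304) = 1.612558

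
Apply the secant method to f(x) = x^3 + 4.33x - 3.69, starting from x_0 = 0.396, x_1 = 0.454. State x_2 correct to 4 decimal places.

0.7886

f(x_0) = -1.913221, f(x_1) = -1.630603
x_2 = 0.454000 - (-1.630603)·(0.454000 - 0.396000)/(-1.630603 - (-1.913221)) = 0.788640; f(x_2) = 0.215305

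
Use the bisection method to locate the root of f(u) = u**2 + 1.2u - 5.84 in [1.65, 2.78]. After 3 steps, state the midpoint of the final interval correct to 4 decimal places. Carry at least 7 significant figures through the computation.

1.8619

f(1.650000) = -1.137500, f(2.780000) = 5.224400 (opposite signs)
step 1: m = 2.215000, f(m) = 1.724225 > 0 → root in [1.650000, 2.215000]
step 2: m = 1.932500, f(m) = 0.213556 > 0 → root in [1.650000, 1.932500]
step 3: m = 1.791250, f(m) = -0.481923 < 0 → root in [1.791250, 1.932500]
Midpoint of [1.791250, 1.932500] = 1.861875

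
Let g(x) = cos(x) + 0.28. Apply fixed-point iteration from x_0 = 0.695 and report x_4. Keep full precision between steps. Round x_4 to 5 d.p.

0.82749

x_1 = g(0.695000) = 1.048054
x_2 = g(1.048054) = 0.779258
x_3 = g(0.779258) = 0.991435
x_4 = g(0.991435) = 0.827490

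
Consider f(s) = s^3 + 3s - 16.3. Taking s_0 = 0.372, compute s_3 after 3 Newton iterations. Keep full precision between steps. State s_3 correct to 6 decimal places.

f'(s) = 3s^2 + 3
s_0 = 0.372000: f = -15.132521, f' = 3.415152 → s_1 = 0.372000 - (-15.132521)/(3.415152) = 4.802995
s_1 = 4.802995: f = 108.908123, f' = 72.206281 → s_2 = 4.802995 - (108.908123)/(72.206281) = 3.294703
s_2 = 3.294703: f = 29.348347, f' = 35.565211 → s_3 = 3.294703 - (29.348347)/(35.565211) = 2.469505

2.469505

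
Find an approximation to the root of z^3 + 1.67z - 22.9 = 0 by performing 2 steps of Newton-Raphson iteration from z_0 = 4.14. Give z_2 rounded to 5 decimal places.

f'(z) = 3z^2 + 1.67
z_0 = 4.140000: f = 54.971744, f' = 53.088800 → z_1 = 4.140000 - (54.971744)/(53.088800) = 3.104532
z_1 = 3.104532: f = 12.206423, f' = 30.584360 → z_2 = 3.104532 - (12.206423)/(30.584360) = 2.705425

2.70543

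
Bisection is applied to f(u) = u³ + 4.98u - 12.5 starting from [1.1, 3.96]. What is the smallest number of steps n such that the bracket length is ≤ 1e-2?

Initial width b − a = 3.96 − 1.1 = 2.860000.
After n steps the width is (b−a)/2^n; need (b−a)/2^n ≤ 1e-2.
So n ≥ log₂(2.860000/1e-2) = log₂(286.0000) ≈ 8.1599.
Hence n = 9.

9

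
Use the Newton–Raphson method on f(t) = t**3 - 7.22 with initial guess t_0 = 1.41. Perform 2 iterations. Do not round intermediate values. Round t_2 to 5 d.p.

f'(t) = 3t**2
t_0 = 1.410000: f = -4.416779, f' = 5.964300 → t_1 = 1.410000 - (-4.416779)/(5.964300) = 2.150536
t_1 = 2.150536: f = 2.725810, f' = 13.874416 → t_2 = 2.150536 - (2.725810)/(13.874416) = 1.954073

1.95407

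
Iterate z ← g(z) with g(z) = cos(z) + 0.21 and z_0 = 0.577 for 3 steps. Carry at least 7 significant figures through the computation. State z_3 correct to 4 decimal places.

z_1 = g(0.577000) = 1.048103
z_2 = g(1.048103) = 0.709216
z_3 = g(0.709216) = 0.968873

0.9689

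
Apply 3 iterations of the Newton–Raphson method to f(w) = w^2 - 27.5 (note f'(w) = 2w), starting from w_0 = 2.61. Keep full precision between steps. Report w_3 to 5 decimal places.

5.24572

Newton update: w ← w − f(w)/f'(w).
w_0 = 2.610000: f = -20.687900, f' = 5.220000 → w_1 = 2.610000 - (-20.687900)/(5.220000) = 6.573199
w_1 = 6.573199: f = 15.706948, f' = 13.146398 → w_2 = 6.573199 - (15.706948)/(13.146398) = 5.378427
w_2 = 5.378427: f = 1.427480, f' = 10.756855 → w_3 = 5.378427 - (1.427480)/(10.756855) = 5.245723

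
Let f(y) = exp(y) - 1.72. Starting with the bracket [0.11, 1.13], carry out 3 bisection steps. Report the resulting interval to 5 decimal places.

f(0.110000) = -0.603722, f(1.130000) = 1.375657 (opposite signs)
step 1: m = 0.620000, f(m) = 0.138928 > 0 → root in [0.110000, 0.620000]
step 2: m = 0.365000, f(m) = -0.279486 < 0 → root in [0.365000, 0.620000]
step 3: m = 0.492500, f(m) = -0.083598 < 0 → root in [0.492500, 0.620000]

[0.49250, 0.62000]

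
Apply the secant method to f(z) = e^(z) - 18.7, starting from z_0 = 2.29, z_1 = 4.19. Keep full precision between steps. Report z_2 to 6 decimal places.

Secant update: z_(k+1) = z_k − f(z_k)·(z_k − z_(k-1))/(f(z_k) − f(z_(k-1))).
f(z_0) = -8.825062, f(z_1) = 47.322791
z_2 = 4.190000 - (47.322791)·(4.190000 - 2.290000)/(47.322791 - (-8.825062)) = 2.588633; f(z_2) = -5.388434

2.588633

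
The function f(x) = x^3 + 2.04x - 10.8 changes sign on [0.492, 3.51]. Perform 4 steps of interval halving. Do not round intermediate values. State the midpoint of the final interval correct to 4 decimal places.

1.9067

f(0.492000) = -9.677225, f(3.510000) = 39.603951 (opposite signs)
step 1: m = 2.001000, f(m) = 1.294046 > 0 → root in [0.492000, 2.001000]
step 2: m = 1.246500, f(m) = -6.320375 < 0 → root in [1.246500, 2.001000]
step 3: m = 1.623750, f(m) = -3.206429 < 0 → root in [1.623750, 2.001000]
step 4: m = 1.812375, f(m) = -1.149641 < 0 → root in [1.812375, 2.001000]
Midpoint of [1.812375, 2.001000] = 1.906687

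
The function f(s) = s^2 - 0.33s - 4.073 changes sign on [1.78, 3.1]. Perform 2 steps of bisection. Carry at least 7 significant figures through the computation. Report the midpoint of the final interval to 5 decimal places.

f(1.780000) = -1.492000, f(3.100000) = 4.514000 (opposite signs)
step 1: m = 2.440000, f(m) = 1.075400 > 0 → root in [1.780000, 2.440000]
step 2: m = 2.110000, f(m) = -0.317200 < 0 → root in [2.110000, 2.440000]
Midpoint of [2.110000, 2.440000] = 2.275000

2.27500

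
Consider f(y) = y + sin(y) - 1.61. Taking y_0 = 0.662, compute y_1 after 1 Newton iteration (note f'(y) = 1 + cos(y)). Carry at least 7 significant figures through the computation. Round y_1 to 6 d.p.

y_0 = 0.662000: f = -0.333304, f' = 1.788764 → y_1 = 0.662000 - (-0.333304)/(1.788764) = 0.848332

0.848332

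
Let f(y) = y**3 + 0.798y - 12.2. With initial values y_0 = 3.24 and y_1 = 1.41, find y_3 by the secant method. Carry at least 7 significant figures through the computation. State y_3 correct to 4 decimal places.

f(y_0) = 24.397744, f(y_1) = -8.271599
y_2 = 1.410000 - (-8.271599)·(1.410000 - 3.240000)/(-8.271599 - (24.397744)) = 1.873340; f(y_2) = -4.130766
y_3 = 1.873340 - (-4.130766)·(1.873340 - 1.410000)/(-4.130766 - (-8.271599)) = 2.335554; f(y_3) = 2.403786

2.3356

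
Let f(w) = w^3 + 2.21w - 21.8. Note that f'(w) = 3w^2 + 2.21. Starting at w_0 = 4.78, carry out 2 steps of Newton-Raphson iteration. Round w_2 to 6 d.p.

Newton update: w ← w − f(w)/f'(w).
w_0 = 4.780000: f = 97.979152, f' = 70.755200 → w_1 = 4.780000 - (97.979152)/(70.755200) = 3.395237
w_1 = 3.395237: f = 24.842540, f' = 36.792912 → w_2 = 3.395237 - (24.842540)/(36.792912) = 2.720038

2.720038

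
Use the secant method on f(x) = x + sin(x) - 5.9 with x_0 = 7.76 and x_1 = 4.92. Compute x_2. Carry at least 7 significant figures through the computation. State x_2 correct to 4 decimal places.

f(x_0) = 2.855587, f(x_1) = -1.958526
x_2 = 4.920000 - (-1.958526)·(4.920000 - 7.760000)/(-1.958526 - (2.855587)) = 6.075397; f(x_2) = -0.030898

6.0754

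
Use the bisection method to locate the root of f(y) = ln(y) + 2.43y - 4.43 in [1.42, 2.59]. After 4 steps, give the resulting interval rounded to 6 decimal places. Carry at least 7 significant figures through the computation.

f(1.420000) = -0.628743, f(2.590000) = 2.815358 (opposite signs)
step 1: m = 2.005000, f(m) = 1.137794 > 0 → root in [1.420000, 2.005000]
step 2: m = 1.712500, f(m) = 0.269329 > 0 → root in [1.420000, 1.712500]
step 3: m = 1.566250, f(m) = -0.175328 < 0 → root in [1.566250, 1.712500]
step 4: m = 1.639375, f(m) = 0.047996 > 0 → root in [1.566250, 1.639375]

[1.566250, 1.639375]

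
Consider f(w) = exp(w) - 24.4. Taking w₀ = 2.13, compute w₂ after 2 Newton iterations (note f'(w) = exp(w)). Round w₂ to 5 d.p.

Newton update: w ← w − f(w)/f'(w).
w_0 = 2.130000: f = -15.985133, f' = 8.414867 → w_1 = 2.130000 - (-15.985133)/(8.414867) = 4.029630
w_1 = 4.029630: f = 31.840097, f' = 56.240097 → w_2 = 4.029630 - (31.840097)/(56.240097) = 3.463484

3.46348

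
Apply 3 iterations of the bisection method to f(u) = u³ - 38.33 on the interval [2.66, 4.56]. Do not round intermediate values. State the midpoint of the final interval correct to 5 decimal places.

3.25375

f(2.660000) = -19.508904, f(4.560000) = 56.488816 (opposite signs)
step 1: m = 3.610000, f(m) = 8.715881 > 0 → root in [2.660000, 3.610000]
step 2: m = 3.135000, f(m) = -7.518515 < 0 → root in [3.135000, 3.610000]
step 3: m = 3.372500, f(m) = 0.027993 > 0 → root in [3.135000, 3.372500]
Midpoint of [3.135000, 3.372500] = 3.253750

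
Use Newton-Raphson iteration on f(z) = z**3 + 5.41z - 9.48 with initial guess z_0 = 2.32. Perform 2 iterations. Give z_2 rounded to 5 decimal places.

1.34972

Newton update: z ← z − f(z)/f'(z).
f'(z) = 3z**2 + 5.41
z_0 = 2.320000: f = 15.558368, f' = 21.557200 → z_1 = 2.320000 - (15.558368)/(21.557200) = 1.598275
z_1 = 1.598275: f = 3.249435, f' = 13.073450 → z_2 = 1.598275 - (3.249435)/(13.073450) = 1.349723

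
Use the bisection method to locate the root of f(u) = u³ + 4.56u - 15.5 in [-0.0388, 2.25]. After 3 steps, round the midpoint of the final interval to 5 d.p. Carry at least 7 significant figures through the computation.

1.82085

f(-0.038800) = -15.676986, f(2.250000) = 6.150625 (opposite signs)
step 1: m = 1.105600, f(m) = -9.107032 < 0 → root in [1.105600, 2.250000]
step 2: m = 1.677800, f(m) = -3.126203 < 0 → root in [1.677800, 2.250000]
step 3: m = 1.963900, f(m) = 1.029956 > 0 → root in [1.677800, 1.963900]
Midpoint of [1.677800, 1.963900] = 1.820850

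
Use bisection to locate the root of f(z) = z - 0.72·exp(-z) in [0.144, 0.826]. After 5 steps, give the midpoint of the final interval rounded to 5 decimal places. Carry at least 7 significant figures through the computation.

0.45303

f(0.144000) = -0.479439, f(0.826000) = 0.510786 (opposite signs)
step 1: m = 0.485000, f(m) = 0.041698 > 0 → root in [0.144000, 0.485000]
step 2: m = 0.314500, f(m) = -0.211211 < 0 → root in [0.314500, 0.485000]
step 3: m = 0.399750, f(m) = -0.083001 < 0 → root in [0.399750, 0.485000]
step 4: m = 0.442375, f(m) = -0.020231 < 0 → root in [0.442375, 0.485000]
step 5: m = 0.463687, f(m) = 0.010836 > 0 → root in [0.442375, 0.463687]
Midpoint of [0.442375, 0.463687] = 0.453031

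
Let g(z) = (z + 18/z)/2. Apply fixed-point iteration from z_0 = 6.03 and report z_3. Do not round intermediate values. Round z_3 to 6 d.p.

z_1 = g(6.030000) = 4.507537
z_2 = g(4.507537) = 4.250424
z_3 = g(4.250424) = 4.242648

4.242648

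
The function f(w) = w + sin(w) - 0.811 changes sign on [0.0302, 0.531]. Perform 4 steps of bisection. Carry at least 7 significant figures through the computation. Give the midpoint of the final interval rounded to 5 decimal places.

0.42145

f(0.030200) = -0.750605, f(0.531000) = 0.226396 (opposite signs)
step 1: m = 0.280600, f(m) = -0.253468 < 0 → root in [0.280600, 0.531000]
step 2: m = 0.405800, f(m) = -0.010446 < 0 → root in [0.405800, 0.531000]
step 3: m = 0.468400, f(m) = 0.108859 > 0 → root in [0.405800, 0.468400]
step 4: m = 0.437100, f(m) = 0.049414 > 0 → root in [0.405800, 0.437100]
Midpoint of [0.405800, 0.437100] = 0.421450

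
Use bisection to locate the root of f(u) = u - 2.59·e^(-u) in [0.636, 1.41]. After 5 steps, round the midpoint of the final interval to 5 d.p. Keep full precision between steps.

0.98672

f(0.636000) = -0.735161, f(1.410000) = 0.777669 (opposite signs)
step 1: m = 1.023000, f(m) = 0.091857 > 0 → root in [0.636000, 1.023000]
step 2: m = 0.829500, f(m) = -0.300432 < 0 → root in [0.829500, 1.023000]
step 3: m = 0.926250, f(m) = -0.099483 < 0 → root in [0.926250, 1.023000]
step 4: m = 0.974625, f(m) = -0.002670 < 0 → root in [0.974625, 1.023000]
step 5: m = 0.998812, f(m) = 0.044873 > 0 → root in [0.974625, 0.998812]
Midpoint of [0.974625, 0.998812] = 0.986719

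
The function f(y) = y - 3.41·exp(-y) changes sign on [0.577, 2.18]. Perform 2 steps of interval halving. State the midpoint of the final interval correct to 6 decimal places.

f(0.577000) = -1.337990, f(2.180000) = 1.794528 (opposite signs)
step 1: m = 1.378500, f(m) = 0.519329 > 0 → root in [0.577000, 1.378500]
step 2: m = 0.977750, f(m) = -0.304944 < 0 → root in [0.977750, 1.378500]
Midpoint of [0.977750, 1.378500] = 1.178125

1.178125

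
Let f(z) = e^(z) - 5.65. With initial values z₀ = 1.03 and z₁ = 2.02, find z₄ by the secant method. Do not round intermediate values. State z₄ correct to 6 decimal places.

Secant update: z_(k+1) = z_k − f(z_k)·(z_k − z_(k-1))/(f(z_k) − f(z_(k-1))).
f(z_0) = -2.848934, f(z_1) = 1.888325
z_2 = 2.020000 - (1.888325)·(2.020000 - 1.030000)/(1.888325 - (-2.848934)) = 1.625375; f(z_2) = -0.569677
z_3 = 1.625375 - (-0.569677)·(1.625375 - 2.020000)/(-0.569677 - (1.888325)) = 1.716835; f(z_3) = -0.083119
z_4 = 1.716835 - (-0.083119)·(1.716835 - 1.625375)/(-0.083119 - (-0.569677)) = 1.732459; f(z_4) = 0.004542

1.732459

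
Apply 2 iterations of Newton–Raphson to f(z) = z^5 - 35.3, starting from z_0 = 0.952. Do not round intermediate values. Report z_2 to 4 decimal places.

f'(z) = 5z^4
z_0 = 0.952000: f = -34.518040, f' = 4.106935 → z_1 = 0.952000 - (-34.518040)/(4.106935) = 9.356818
z_1 = 9.356818: f = 71684.812573, f' = 38325.053907 → z_2 = 9.356818 - (71684.812573)/(38325.053907) = 7.486376

7.4864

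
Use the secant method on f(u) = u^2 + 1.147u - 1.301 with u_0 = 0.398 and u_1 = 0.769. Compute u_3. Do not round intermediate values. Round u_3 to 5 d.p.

0.70296

Secant update: u_(k+1) = u_k − f(u_k)·(u_k − u_(k-1))/(f(u_k) − f(u_(k-1))).
f(u_0) = -0.686090, f(u_1) = 0.172404
u_2 = 0.769000 - (0.172404)·(0.769000 - 0.398000)/(0.172404 - (-0.686090)) = 0.694495; f(u_2) = -0.022090
u_3 = 0.694495 - (-0.022090)·(0.694495 - 0.769000)/(-0.022090 - (0.172404)) = 0.702957; f(u_3) = -0.000559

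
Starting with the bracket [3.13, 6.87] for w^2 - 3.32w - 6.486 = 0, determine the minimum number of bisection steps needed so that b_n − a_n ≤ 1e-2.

Initial width b − a = 6.87 − 3.13 = 3.740000.
After n steps the width is (b−a)/2^n; need (b−a)/2^n ≤ 1e-2.
So n ≥ log₂(3.740000/1e-2) = log₂(374.0000) ≈ 8.5469.
Hence n = 9.

9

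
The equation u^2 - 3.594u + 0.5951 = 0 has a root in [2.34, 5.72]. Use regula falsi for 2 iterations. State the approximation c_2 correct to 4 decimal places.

False-position update: c = (a·f(b) − b·f(a))/(f(b) − f(a)); replace the endpoint whose sign matches f(c).
f(2.340000) = -2.339260, f(5.720000) = 12.755820
step 1: c = 2.863793, f(c) = -1.496061 < 0 → new bracket [2.863793, 5.720000]
step 2: c = 3.163617, f(c) = -0.766466 < 0 → new bracket [3.163617, 5.720000]

3.1636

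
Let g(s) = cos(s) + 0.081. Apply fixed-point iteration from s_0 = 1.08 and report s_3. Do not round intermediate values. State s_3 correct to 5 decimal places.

s_1 = g(1.080000) = 0.552328
s_2 = g(0.552328) = 0.932305
s_3 = g(0.932305) = 0.676984

0.67698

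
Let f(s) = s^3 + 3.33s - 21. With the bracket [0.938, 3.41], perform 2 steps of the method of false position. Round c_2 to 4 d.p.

2.1889

False-position update: c = (a·f(b) − b·f(a))/(f(b) − f(a)); replace the endpoint whose sign matches f(c).
f(0.938000) = -17.051166, f(3.410000) = 30.007121
step 1: c = 1.833708, f(c) = -8.727937 < 0 → new bracket [1.833708, 3.410000]
step 2: c = 2.188884, f(c) = -3.223600 < 0 → new bracket [2.188884, 3.410000]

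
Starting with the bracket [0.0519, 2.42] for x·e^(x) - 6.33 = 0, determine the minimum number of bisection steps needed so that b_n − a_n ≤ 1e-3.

12

Initial width b − a = 2.42 − 0.0519 = 2.368100.
After n steps the width is (b−a)/2^n; need (b−a)/2^n ≤ 1e-3.
So n ≥ log₂(2.368100/1e-3) = log₂(2368.1000) ≈ 11.2095.
Hence n = 12.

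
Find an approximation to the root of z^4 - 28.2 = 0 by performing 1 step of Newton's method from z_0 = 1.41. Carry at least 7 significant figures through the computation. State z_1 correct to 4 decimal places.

f'(z) = 4z^3
z_0 = 1.410000: f = -24.247458, f' = 11.212884 → z_1 = 1.410000 - (-24.247458)/(11.212884) = 3.572464

3.5725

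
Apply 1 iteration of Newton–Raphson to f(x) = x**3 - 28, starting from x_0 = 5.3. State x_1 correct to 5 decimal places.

f'(x) = 3x**2
x_0 = 5.300000: f = 120.877000, f' = 84.270000 → x_1 = 5.300000 - (120.877000)/(84.270000) = 3.865599

3.86560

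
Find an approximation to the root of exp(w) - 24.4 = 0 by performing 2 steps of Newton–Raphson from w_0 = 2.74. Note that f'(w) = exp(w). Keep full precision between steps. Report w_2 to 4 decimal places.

Newton update: w ← w − f(w)/f'(w).
w_0 = 2.740000: f = -8.913015, f' = 15.486985 → w_1 = 2.740000 - (-8.913015)/(15.486985) = 3.315516
w_1 = 3.315516: f = 3.136612, f' = 27.536612 → w_2 = 3.315516 - (3.136612)/(27.536612) = 3.201609

3.2016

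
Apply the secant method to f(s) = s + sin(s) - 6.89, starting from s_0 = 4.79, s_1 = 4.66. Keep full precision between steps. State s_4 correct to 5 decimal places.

6.57420

f(s_0) = -3.096990, f(s_1) = -3.228628
s_2 = 4.660000 - (-3.228628)·(4.660000 - 4.790000)/(-3.228628 - (-3.096990)) = 7.848448; f(s_2) = 1.958432
s_3 = 7.848448 - (1.958432)·(7.848448 - 4.660000)/(1.958432 - (-3.228628)) = 6.644614; f(s_3) = 0.108225
s_4 = 6.644614 - (0.108225)·(6.644614 - 7.848448)/(0.108225 - (1.958432)) = 6.574198; f(s_4) = -0.028880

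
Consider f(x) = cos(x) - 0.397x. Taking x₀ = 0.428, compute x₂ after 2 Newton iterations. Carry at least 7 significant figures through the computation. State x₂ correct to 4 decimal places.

f'(x) = -sin(x) - 0.397
x_0 = 0.428000: f = 0.739882, f' = -0.812052 → x_1 = 0.428000 - (0.739882)/(-0.812052) = 1.339126
x_1 = 1.339126: f = -0.302029, f' = -1.370284 → x_2 = 1.339126 - (-0.302029)/(-1.370284) = 1.118712

1.1187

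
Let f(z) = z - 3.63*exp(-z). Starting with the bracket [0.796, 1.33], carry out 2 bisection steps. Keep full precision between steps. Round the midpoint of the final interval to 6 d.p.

1.129750

f(0.796000) = -0.841601, f(1.330000) = 0.369948 (opposite signs)
step 1: m = 1.063000, f(m) = -0.190867 < 0 → root in [1.063000, 1.330000]
step 2: m = 1.196500, f(m) = 0.099332 > 0 → root in [1.063000, 1.196500]
Midpoint of [1.063000, 1.196500] = 1.129750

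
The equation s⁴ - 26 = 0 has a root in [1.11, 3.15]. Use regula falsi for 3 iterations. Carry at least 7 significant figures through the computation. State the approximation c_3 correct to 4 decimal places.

f(1.110000) = -24.481930, f(3.150000) = 72.456006
step 1: c = 1.625207, f(c) = -19.023540 < 0 → new bracket [1.625207, 3.150000]
step 2: c = 1.942294, f(c) = -11.768195 < 0 → new bracket [1.942294, 3.150000]
step 3: c = 2.111040, f(c) = -6.139684 < 0 → new bracket [2.111040, 3.150000]

2.1110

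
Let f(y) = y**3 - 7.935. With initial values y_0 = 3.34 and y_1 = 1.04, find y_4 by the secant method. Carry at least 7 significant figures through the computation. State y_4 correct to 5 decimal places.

Secant update: y_(k+1) = y_k − f(y_k)·(y_k − y_(k-1))/(f(y_k) − f(y_(k-1))).
f(y_0) = 29.324704, f(y_1) = -6.810136
y_2 = 1.040000 - (-6.810136)·(1.040000 - 3.340000)/(-6.810136 - (29.324704)) = 1.473468; f(y_2) = -4.735939
y_3 = 1.473468 - (-4.735939)·(1.473468 - 1.040000)/(-4.735939 - (-6.810136)) = 2.463191; f(y_3) = 7.009948
y_4 = 2.463191 - (7.009948)·(2.463191 - 1.473468)/(7.009948 - (-4.735939)) = 1.872524; f(y_4) = -1.369278

1.87252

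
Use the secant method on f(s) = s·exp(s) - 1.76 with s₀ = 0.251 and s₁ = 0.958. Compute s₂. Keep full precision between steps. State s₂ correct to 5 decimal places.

0.71836

f(s_0) = -1.437387, f(s_1) = 0.737006
s_2 = 0.958000 - (0.737006)·(0.958000 - 0.251000)/(0.737006 - (-1.437387)) = 0.718364; f(s_2) = -0.286582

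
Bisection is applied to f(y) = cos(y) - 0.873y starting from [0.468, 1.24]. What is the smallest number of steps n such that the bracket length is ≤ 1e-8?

27

Initial width b − a = 1.24 − 0.468 = 0.772000.
After n steps the width is (b−a)/2^n; need (b−a)/2^n ≤ 1e-8.
So n ≥ log₂(0.772000/1e-8) = log₂(77200000.0000) ≈ 26.2021.
Hence n = 27.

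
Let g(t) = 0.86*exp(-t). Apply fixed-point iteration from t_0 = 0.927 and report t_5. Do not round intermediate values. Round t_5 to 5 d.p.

0.50144

t_1 = g(0.927000) = 0.340336
t_2 = g(0.340336) = 0.611917
t_3 = g(0.611917) = 0.466387
t_4 = g(0.466387) = 0.539448
t_5 = g(0.539448) = 0.501440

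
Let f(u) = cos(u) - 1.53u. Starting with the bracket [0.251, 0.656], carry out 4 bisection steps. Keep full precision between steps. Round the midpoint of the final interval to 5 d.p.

f(0.251000) = 0.584635, f(0.656000) = -0.211242 (opposite signs)
step 1: m = 0.453500, f(m) = 0.205064 > 0 → root in [0.453500, 0.656000]
step 2: m = 0.554750, f(m) = 0.001265 > 0 → root in [0.554750, 0.656000]
step 3: m = 0.605375, f(m) = -0.103935 < 0 → root in [0.554750, 0.605375]
step 4: m = 0.580063, f(m) = -0.051067 < 0 → root in [0.554750, 0.580063]
Midpoint of [0.554750, 0.580063] = 0.567406

0.56741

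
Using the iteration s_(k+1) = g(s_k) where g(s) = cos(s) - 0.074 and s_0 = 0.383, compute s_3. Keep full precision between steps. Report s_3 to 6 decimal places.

s_1 = g(0.383000) = 0.853548
s_2 = g(0.853548) = 0.583314
s_3 = g(0.583314) = 0.760642

0.760642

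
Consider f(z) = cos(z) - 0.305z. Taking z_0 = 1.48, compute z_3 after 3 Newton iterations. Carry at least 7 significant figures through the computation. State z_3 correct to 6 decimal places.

f'(z) = -sin(z) - 0.305
z_0 = 1.480000: f = -0.360728, f' = -1.300881 → z_1 = 1.480000 - (-0.360728)/(-1.300881) = 1.202705
z_1 = 1.202705: f = -0.006989, f' = -1.238016 → z_2 = 1.202705 - (-0.006989)/(-1.238016) = 1.197059
z_2 = 1.197059: f = -0.000006, f' = -1.235969 → z_3 = 1.197059 - (-0.000006)/(-1.235969) = 1.197054

1.197054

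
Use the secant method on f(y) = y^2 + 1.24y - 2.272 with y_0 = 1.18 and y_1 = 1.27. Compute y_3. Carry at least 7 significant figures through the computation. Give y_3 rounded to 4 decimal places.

f(y_0) = 0.583600, f(y_1) = 0.915700
y_2 = 1.270000 - (0.915700)·(1.270000 - 1.180000)/(0.915700 - (0.583600)) = 1.021843; f(y_2) = 0.039248
y_3 = 1.021843 - (0.039248)·(1.021843 - 1.270000)/(0.039248 - (0.915700)) = 1.010730; f(y_3) = 0.002881

1.0107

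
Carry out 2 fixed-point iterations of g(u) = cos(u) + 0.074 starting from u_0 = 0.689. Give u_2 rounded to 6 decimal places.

0.737071

u_1 = g(0.689000) = 0.845882
u_2 = g(0.845882) = 0.737071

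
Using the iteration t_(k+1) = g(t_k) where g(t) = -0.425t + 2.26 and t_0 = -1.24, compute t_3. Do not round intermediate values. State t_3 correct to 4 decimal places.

1.8029

t_1 = g(-1.240000) = 2.787000
t_2 = g(2.787000) = 1.075525
t_3 = g(1.075525) = 1.802902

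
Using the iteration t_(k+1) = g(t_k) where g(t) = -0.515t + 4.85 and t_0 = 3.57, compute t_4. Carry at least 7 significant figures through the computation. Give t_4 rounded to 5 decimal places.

3.22725

t_1 = g(3.570000) = 3.011450
t_2 = g(3.011450) = 3.299103
t_3 = g(3.299103) = 3.150962
t_4 = g(3.150962) = 3.227255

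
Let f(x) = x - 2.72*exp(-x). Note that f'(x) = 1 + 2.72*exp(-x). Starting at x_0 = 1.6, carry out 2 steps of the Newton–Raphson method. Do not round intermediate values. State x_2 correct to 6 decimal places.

Newton update: x ← x − f(x)/f'(x).
x_0 = 1.600000: f = 1.050841, f' = 1.549159 → x_1 = 1.600000 - (1.050841)/(1.549159) = 0.921670
x_1 = 0.921670: f = -0.160494, f' = 2.082164 → x_2 = 0.921670 - (-0.160494)/(2.082164) = 0.998750

0.998750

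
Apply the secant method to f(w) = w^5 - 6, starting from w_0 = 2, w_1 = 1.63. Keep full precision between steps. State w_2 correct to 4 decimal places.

1.5306

Secant update: w_(k+1) = w_k − f(w_k)·(w_k − w_(k-1))/(f(w_k) − f(w_(k-1))).
f(w_0) = 26.000000, f(w_1) = 5.506362
w_2 = 1.630000 - (5.506362)·(1.630000 - 2.000000)/(5.506362 - (26.000000)) = 1.530586; f(w_2) = 2.400183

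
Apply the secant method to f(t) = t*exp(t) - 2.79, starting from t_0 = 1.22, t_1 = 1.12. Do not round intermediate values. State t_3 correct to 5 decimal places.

Secant update: t_(k+1) = t_k − f(t_k)·(t_k − t_(k-1))/(f(t_k) − f(t_(k-1))).
f(t_0) = 1.342369, f(t_1) = 0.642637
t_2 = 1.120000 - (0.642637)·(1.120000 - 1.220000)/(0.642637 - (1.342369)) = 1.028160; f(t_2) = 0.084648
t_3 = 1.028160 - (0.084648)·(1.028160 - 1.120000)/(0.084648 - (0.642637)) = 1.014227; f(t_3) = 0.006460

1.01423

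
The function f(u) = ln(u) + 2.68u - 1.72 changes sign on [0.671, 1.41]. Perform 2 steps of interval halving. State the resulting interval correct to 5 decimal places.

[0.67100, 0.85575]

f(0.671000) = -0.320706, f(1.410000) = 2.402390 (opposite signs)
step 1: m = 1.040500, f(m) = 1.108241 > 0 → root in [0.671000, 1.040500]
step 2: m = 0.855750, f(m) = 0.417633 > 0 → root in [0.671000, 0.855750]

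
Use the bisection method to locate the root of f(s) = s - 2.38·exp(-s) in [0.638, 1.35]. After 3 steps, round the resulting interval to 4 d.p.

f(0.638000) = -0.619468, f(1.350000) = 0.733008 (opposite signs)
step 1: m = 0.994000, f(m) = 0.113178 > 0 → root in [0.638000, 0.994000]
step 2: m = 0.816000, f(m) = -0.236429 < 0 → root in [0.816000, 0.994000]
step 3: m = 0.905000, f(m) = -0.057810 < 0 → root in [0.905000, 0.994000]

[0.9050, 0.9940]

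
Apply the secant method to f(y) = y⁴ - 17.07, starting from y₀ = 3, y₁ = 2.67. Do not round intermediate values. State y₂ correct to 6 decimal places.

f(y_0) = 63.930000, f(y_1) = 33.751215
y_2 = 2.670000 - (33.751215)·(2.670000 - 3.000000)/(33.751215 - (63.930000)) = 2.300936; f(y_2) = 10.959684

2.300936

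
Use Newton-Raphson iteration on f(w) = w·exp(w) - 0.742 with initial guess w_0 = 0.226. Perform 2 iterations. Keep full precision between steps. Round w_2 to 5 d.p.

f'(w) = (w + 1)·exp(w)
w_0 = 0.226000: f = -0.458692, f' = 1.536884 → w_1 = 0.226000 - (-0.458692)/(1.536884) = 0.524456
w_1 = 0.524456: f = 0.144089, f' = 2.575628 → w_2 = 0.524456 - (0.144089)/(2.575628) = 0.468513

0.46851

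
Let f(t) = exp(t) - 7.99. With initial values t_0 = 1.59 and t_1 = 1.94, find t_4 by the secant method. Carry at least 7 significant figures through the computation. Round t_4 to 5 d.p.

f(t_0) = -3.086251, f(t_1) = -1.031249
t_2 = 1.940000 - (-1.031249)·(1.940000 - 1.590000)/(-1.031249 - (-3.086251)) = 2.115638; f(t_2) = 0.304879
t_3 = 2.115638 - (0.304879)·(2.115638 - 1.940000)/(0.304879 - (-1.031249)) = 2.075561; f(t_3) = -0.020984
t_4 = 2.075561 - (-0.020984)·(2.075561 - 2.115638)/(-0.020984 - (0.304879)) = 2.078142; f(t_4) = -0.000391

2.07814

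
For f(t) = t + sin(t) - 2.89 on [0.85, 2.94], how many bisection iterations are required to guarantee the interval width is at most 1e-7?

25

Initial width b − a = 2.94 − 0.85 = 2.090000.
After n steps the width is (b−a)/2^n; need (b−a)/2^n ≤ 1e-7.
So n ≥ log₂(2.090000/1e-7) = log₂(20900000.0000) ≈ 24.3170.
Hence n = 25.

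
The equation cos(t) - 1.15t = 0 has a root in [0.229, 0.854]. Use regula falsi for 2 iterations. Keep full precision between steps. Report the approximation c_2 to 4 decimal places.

0.6768

f(0.229000) = 0.710544, f(0.854000) = -0.325127
step 1: c = 0.657794, f(c) = 0.034879 > 0 → new bracket [0.657794, 0.854000]
step 2: c = 0.676804, f(c) = 0.001254 > 0 → new bracket [0.676804, 0.854000]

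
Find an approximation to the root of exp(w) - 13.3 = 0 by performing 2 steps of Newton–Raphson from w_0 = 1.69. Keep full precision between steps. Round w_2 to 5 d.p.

2.71741

f'(w) = exp(w)
w_0 = 1.690000: f = -7.880519, f' = 5.419481 → w_1 = 1.690000 - (-7.880519)/(5.419481) = 3.144110
w_1 = 3.144110: f = 9.899011, f' = 23.199011 → w_2 = 3.144110 - (9.899011)/(23.199011) = 2.717410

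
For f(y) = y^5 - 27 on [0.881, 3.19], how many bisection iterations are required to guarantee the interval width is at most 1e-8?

Initial width b − a = 3.19 − 0.881 = 2.309000.
After n steps the width is (b−a)/2^n; need (b−a)/2^n ≤ 1e-8.
So n ≥ log₂(2.309000/1e-8) = log₂(230900000.0000) ≈ 27.7827.
Hence n = 28.

28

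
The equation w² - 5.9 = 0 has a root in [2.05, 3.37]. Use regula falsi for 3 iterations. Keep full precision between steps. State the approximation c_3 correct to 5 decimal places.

2.42724

False-position update: c = (a·f(b) − b·f(a))/(f(b) − f(a)); replace the endpoint whose sign matches f(c).
f(2.050000) = -1.697500, f(3.370000) = 5.456900
step 1: c = 2.363192, f(c) = -0.315324 < 0 → new bracket [2.363192, 3.370000]
step 2: c = 2.418192, f(c) = -0.052349 < 0 → new bracket [2.418192, 3.370000]
step 3: c = 2.427236, f(c) = -0.008526 < 0 → new bracket [2.427236, 3.370000]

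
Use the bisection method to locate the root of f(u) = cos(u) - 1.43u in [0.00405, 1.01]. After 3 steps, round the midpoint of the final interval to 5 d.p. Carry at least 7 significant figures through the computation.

f(0.004050) = 0.994200, f(1.010000) = -0.912439 (opposite signs)
step 1: m = 0.507025, f(m) = 0.149147 > 0 → root in [0.507025, 1.010000]
step 2: m = 0.758513, f(m) = -0.358813 < 0 → root in [0.507025, 0.758513]
step 3: m = 0.632769, f(m) = -0.098466 < 0 → root in [0.507025, 0.632769]
Midpoint of [0.507025, 0.632769] = 0.569897

0.56990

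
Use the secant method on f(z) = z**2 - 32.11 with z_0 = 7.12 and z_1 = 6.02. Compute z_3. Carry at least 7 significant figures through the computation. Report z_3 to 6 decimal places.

Secant update: z_(k+1) = z_k − f(z_k)·(z_k − z_(k-1))/(f(z_k) − f(z_(k-1))).
f(z_0) = 18.584400, f(z_1) = 4.130400
z_2 = 6.020000 - (4.130400)·(6.020000 - 7.120000)/(4.130400 - (18.584400)) = 5.705662; f(z_2) = 0.444580
z_3 = 5.705662 - (0.444580)·(5.705662 - 6.020000)/(0.444580 - (4.130400)) = 5.667747; f(z_3) = 0.013356

5.667747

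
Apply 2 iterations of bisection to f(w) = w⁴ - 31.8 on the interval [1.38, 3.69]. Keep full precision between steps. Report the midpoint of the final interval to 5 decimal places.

2.24625

f(1.380000) = -28.173261, f(3.690000) = 153.598179 (opposite signs)
step 1: m = 2.535000, f(m) = 9.496368 > 0 → root in [1.380000, 2.535000]
step 2: m = 1.957500, f(m) = -17.117261 < 0 → root in [1.957500, 2.535000]
Midpoint of [1.957500, 2.535000] = 2.246250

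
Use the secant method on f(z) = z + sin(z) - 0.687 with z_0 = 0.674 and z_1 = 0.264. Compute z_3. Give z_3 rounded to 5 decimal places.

0.34698

f(z_0) = 0.611116, f(z_1) = -0.162056
z_2 = 0.264000 - (-0.162056)·(0.264000 - 0.674000)/(-0.162056 - (0.611116)) = 0.349935; f(z_2) = 0.005773
z_3 = 0.349935 - (0.005773)·(0.349935 - 0.264000)/(0.005773 - (-0.162056)) = 0.346980; f(z_3) = 0.000039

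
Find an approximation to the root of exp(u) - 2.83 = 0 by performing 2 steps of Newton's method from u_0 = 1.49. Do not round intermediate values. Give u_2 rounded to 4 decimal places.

1.0440

f'(u) = exp(u)
u_0 = 1.490000: f = 1.607096, f' = 4.437096 → u_1 = 1.490000 - (1.607096)/(4.437096) = 1.127805
u_1 = 1.127805: f = 0.258868, f' = 3.088868 → u_2 = 1.127805 - (0.258868)/(3.088868) = 1.043998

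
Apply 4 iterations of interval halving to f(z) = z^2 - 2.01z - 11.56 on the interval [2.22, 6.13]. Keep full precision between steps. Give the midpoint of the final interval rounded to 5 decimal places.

4.54156

f(2.220000) = -11.093800, f(6.130000) = 13.695600 (opposite signs)
step 1: m = 4.175000, f(m) = -2.521125 < 0 → root in [4.175000, 6.130000]
step 2: m = 5.152500, f(m) = 4.631731 > 0 → root in [4.175000, 5.152500]
step 3: m = 4.663750, f(m) = 0.816427 > 0 → root in [4.175000, 4.663750]
step 4: m = 4.419375, f(m) = -0.912068 < 0 → root in [4.419375, 4.663750]
Midpoint of [4.419375, 4.663750] = 4.541563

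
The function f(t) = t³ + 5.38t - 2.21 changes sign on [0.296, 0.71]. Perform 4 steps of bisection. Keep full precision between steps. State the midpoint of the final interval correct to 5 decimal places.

0.38656

f(0.296000) = -0.591586, f(0.710000) = 1.967711 (opposite signs)
step 1: m = 0.503000, f(m) = 0.623404 > 0 → root in [0.296000, 0.503000]
step 2: m = 0.399500, f(m) = 0.003070 > 0 → root in [0.296000, 0.399500]
step 3: m = 0.347750, f(m) = -0.297052 < 0 → root in [0.347750, 0.399500]
step 4: m = 0.373625, f(m) = -0.147741 < 0 → root in [0.373625, 0.399500]
Midpoint of [0.373625, 0.399500] = 0.386562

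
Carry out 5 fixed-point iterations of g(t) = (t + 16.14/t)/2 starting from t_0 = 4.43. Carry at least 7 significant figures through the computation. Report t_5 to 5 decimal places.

t_1 = g(4.430000) = 4.036670
t_2 = g(4.036670) = 4.017508
t_3 = g(4.017508) = 4.017462
t_4 = g(4.017462) = 4.017462
t_5 = g(4.017462) = 4.017462

4.01746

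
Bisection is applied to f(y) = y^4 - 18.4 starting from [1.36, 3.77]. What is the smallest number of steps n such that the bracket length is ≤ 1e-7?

25

Initial width b − a = 3.77 − 1.36 = 2.410000.
After n steps the width is (b−a)/2^n; need (b−a)/2^n ≤ 1e-7.
So n ≥ log₂(2.410000/1e-7) = log₂(24100000.0000) ≈ 24.5225.
Hence n = 25.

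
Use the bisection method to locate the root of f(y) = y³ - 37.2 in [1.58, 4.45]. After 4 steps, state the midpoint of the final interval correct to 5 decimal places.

f(1.580000) = -33.255688, f(4.450000) = 50.921125 (opposite signs)
step 1: m = 3.015000, f(m) = -9.792972 < 0 → root in [3.015000, 4.450000]
step 2: m = 3.732500, f(m) = 14.799534 > 0 → root in [3.015000, 3.732500]
step 3: m = 3.373750, f(m) = 1.200660 > 0 → root in [3.015000, 3.373750]
step 4: m = 3.194375, f(m) = -4.604496 < 0 → root in [3.194375, 3.373750]
Midpoint of [3.194375, 3.373750] = 3.284063

3.28406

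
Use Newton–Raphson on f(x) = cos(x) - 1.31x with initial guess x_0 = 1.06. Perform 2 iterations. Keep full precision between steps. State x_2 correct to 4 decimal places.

0.6210

f'(x) = -sin(x) - 1.31
x_0 = 1.060000: f = -0.899728, f' = -2.182355 → x_1 = 1.060000 - (-0.899728)/(-2.182355) = 0.647726
x_1 = 0.647726: f = -0.051064, f' = -1.913375 → x_2 = 0.647726 - (-0.051064)/(-1.913375) = 0.621039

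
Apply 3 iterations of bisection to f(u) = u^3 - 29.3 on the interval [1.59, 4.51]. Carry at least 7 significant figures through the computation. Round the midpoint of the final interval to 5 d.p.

f(1.590000) = -25.280321, f(4.510000) = 62.433851 (opposite signs)
step 1: m = 3.050000, f(m) = -0.927375 < 0 → root in [3.050000, 4.510000]
step 2: m = 3.780000, f(m) = 24.710152 > 0 → root in [3.050000, 3.780000]
step 3: m = 3.415000, f(m) = 10.526498 > 0 → root in [3.050000, 3.415000]
Midpoint of [3.050000, 3.415000] = 3.232500

3.23250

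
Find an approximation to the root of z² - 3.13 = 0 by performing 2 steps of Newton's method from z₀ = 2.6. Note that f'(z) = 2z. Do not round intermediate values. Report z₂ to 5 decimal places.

1.77381

Newton update: z ← z − f(z)/f'(z).
z_0 = 2.600000: f = 3.630000, f' = 5.200000 → z_1 = 2.600000 - (3.630000)/(5.200000) = 1.901923
z_1 = 1.901923: f = 0.487311, f' = 3.803846 → z_2 = 1.901923 - (0.487311)/(3.803846) = 1.773813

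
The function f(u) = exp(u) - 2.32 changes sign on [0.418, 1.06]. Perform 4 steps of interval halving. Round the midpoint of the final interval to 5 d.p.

f(0.418000) = -0.801079, f(1.060000) = 0.566371 (opposite signs)
step 1: m = 0.739000, f(m) = -0.226159 < 0 → root in [0.739000, 1.060000]
step 2: m = 0.899500, f(m) = 0.138374 > 0 → root in [0.739000, 0.899500]
step 3: m = 0.819250, f(m) = -0.051202 < 0 → root in [0.819250, 0.899500]
step 4: m = 0.859375, f(m) = 0.041684 > 0 → root in [0.819250, 0.859375]
Midpoint of [0.819250, 0.859375] = 0.839313

0.83931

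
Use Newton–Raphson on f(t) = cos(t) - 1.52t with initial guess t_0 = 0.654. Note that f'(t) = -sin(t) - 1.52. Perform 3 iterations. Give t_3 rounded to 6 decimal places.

t_0 = 0.654000: f = -0.200423, f' = -2.128366 → t_1 = 0.654000 - (-0.200423)/(-2.128366) = 0.559832
t_1 = 0.559832: f = -0.003601, f' = -2.051044 → t_2 = 0.559832 - (-0.003601)/(-2.051044) = 0.558077
t_2 = 0.558077: f = -0.000001, f' = -2.049556 → t_3 = 0.558077 - (-0.000001)/(-2.049556) = 0.558076

0.558076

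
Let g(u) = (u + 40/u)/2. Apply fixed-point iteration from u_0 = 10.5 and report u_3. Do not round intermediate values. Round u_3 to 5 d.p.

u_1 = g(10.500000) = 7.154762
u_2 = g(7.154762) = 6.372722
u_3 = g(6.372722) = 6.324737

6.32474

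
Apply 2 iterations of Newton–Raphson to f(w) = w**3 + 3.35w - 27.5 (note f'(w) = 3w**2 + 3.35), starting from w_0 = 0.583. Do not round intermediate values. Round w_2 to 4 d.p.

w_0 = 0.583000: f = -25.348795, f' = 4.369667 → w_1 = 0.583000 - (-25.348795)/(4.369667) = 6.384082
w_1 = 6.384082: f = 254.079478, f' = 125.619493 → w_2 = 6.384082 - (254.079478)/(125.619493) = 4.361470

4.3615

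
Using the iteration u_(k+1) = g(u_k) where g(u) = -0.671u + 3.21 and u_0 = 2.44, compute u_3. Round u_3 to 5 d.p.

1.76421

u_1 = g(2.440000) = 1.572760
u_2 = g(1.572760) = 2.154678
u_3 = g(2.154678) = 1.764211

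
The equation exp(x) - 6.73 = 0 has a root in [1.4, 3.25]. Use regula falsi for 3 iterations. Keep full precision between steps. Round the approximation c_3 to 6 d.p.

1.826301

f(1.400000) = -2.674800, f(3.250000) = 19.060340
step 1: c = 1.627667, f(c) = -1.638017 < 0 → new bracket [1.627667, 3.250000]
step 2: c = 1.756055, f(c) = -0.940449 < 0 → new bracket [1.756055, 3.250000]
step 3: c = 1.826301, f(c) = -0.519130 < 0 → new bracket [1.826301, 3.250000]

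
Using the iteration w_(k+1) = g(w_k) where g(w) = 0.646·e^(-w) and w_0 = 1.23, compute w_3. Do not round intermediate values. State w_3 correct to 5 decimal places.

w_1 = g(1.230000) = 0.188821
w_2 = g(0.188821) = 0.534846
w_3 = g(0.534846) = 0.378401

0.37840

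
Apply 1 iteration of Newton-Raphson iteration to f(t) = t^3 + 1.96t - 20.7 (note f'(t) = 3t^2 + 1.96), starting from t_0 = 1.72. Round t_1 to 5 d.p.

t_0 = 1.720000: f = -12.240352, f' = 10.835200 → t_1 = 1.720000 - (-12.240352)/(10.835200) = 2.849684

2.84968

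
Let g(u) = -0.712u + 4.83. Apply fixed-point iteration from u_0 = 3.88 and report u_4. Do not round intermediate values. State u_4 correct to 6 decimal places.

3.093349

u_1 = g(3.880000) = 2.067440
u_2 = g(2.067440) = 3.357983
u_3 = g(3.357983) = 2.439116
u_4 = g(2.439116) = 3.093349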